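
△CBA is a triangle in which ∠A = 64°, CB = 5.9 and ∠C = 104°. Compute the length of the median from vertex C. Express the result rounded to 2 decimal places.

m_C ≈ 2.86

The third angle is ∠B = 180° − ∠A − ∠C = 12.00°.
Law of sines: BA = CB·sin C/sin A ≈ 6.3694.
Law of sines: AC = CB·sin B/sin A ≈ 1.3648.
Median from C: ½√(2·AC² + 2·CB² − BA²) ≈ 2.8625.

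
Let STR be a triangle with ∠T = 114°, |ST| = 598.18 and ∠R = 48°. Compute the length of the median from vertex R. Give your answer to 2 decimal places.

m_R ≈ 460.26

The third angle is ∠S = 180° − ∠T − ∠R = 18.00°.
Law of sines: |TR| = |ST|·sin S/sin R ≈ 248.74.
Law of sines: |RS| = |ST|·sin T/sin R ≈ 735.34.
Median from R: ½√(2·|TR|² + 2·|RS|² − |ST|²) ≈ 460.26.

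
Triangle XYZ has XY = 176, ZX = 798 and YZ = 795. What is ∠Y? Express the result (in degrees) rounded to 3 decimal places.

By the law of cosines, cos Y = (XY² + YZ² − ZX²) / (2·XY·YZ) ≈ 0.09361, so ∠Y ≈ 84.63°.

∠Y ≈ 84.628°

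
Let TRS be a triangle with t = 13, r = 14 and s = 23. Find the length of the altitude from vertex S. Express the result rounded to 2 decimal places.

7.06

Semiperimeter p = (13 + 14 + 23)/2 = 25.
Heron's formula: area = √(25·12·11·2) ≈ 81.24.
The altitude from S has length 2·area/s ≈ 7.0644.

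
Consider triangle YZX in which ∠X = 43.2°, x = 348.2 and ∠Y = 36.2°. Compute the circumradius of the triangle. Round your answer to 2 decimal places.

R ≈ 254.33

The third angle is ∠Z = 180° − ∠X − ∠Y = 100.60°.
Law of sines: y = x·sin Y/sin X ≈ 300.42.
Law of sines: z = x·sin Z/sin X ≈ 499.98.
Circumradius = x/(2 sin X) ≈ 254.33.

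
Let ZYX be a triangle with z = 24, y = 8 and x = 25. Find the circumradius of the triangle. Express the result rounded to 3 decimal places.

12.510

By the law of cosines, cos Z = (y² + x² − z²) / (2·y·x) ≈ 0.28250, so ∠Z ≈ 73.59°.
Circumradius = z/(2 sin Z) ≈ 12.51.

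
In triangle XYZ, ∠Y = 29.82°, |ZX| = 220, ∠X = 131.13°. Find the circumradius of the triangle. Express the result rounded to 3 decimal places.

R ≈ 221.205

The third angle is ∠Z = 180° − ∠X − ∠Y = 19.05°.
Law of sines: |YZ| = |ZX|·sin X/sin Y ≈ 333.23.
Law of sines: |XY| = |ZX|·sin Z/sin Y ≈ 144.4.
Circumradius = |ZX|/(2 sin Y) ≈ 221.2.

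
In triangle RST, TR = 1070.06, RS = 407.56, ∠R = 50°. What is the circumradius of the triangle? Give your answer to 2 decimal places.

By the law of cosines, ST² = TR² + RS² − 2·TR·RS·cos R = 7.5048e+05, so ST ≈ 866.3.
Area = ½·TR·RS·sin R ≈ 1.6704e+05.
Circumradius = ST/(2 sin R) ≈ 565.44.

565.44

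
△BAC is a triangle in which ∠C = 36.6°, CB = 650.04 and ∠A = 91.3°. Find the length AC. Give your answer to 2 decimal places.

The third angle is ∠B = 180° − ∠A − ∠C = 52.10°.
Law of sines: AC = CB·sin B/sin A ≈ 513.07.

513.07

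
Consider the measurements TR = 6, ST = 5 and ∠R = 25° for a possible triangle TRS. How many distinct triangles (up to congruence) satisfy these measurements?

2

TR·sin R = 6·sin(25°) ≈ 2.536.
Since TR sin R < ST < TR (2.536 < 5 < 6), two triangles exist.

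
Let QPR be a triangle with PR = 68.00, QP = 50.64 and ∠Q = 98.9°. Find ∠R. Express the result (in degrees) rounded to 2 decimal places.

Law of sines: sin R = QP·sin Q/PR ≈ 0.73574.
Since PR ≥ QP, only the acute value applies: ∠R ≈ 47.37°.
Then ∠P = 180° − ∠Q − ∠R ≈ 33.73°.

∠R ≈ 47.37°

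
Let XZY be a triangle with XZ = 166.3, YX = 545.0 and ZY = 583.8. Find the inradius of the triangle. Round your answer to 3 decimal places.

Semiperimeter s = (583.8 + 545 + 166.3)/2 = 647.55.
Heron's formula: area = √(647.55·63.75·102.55·481.25) ≈ 45137.
Inradius = area/s = 45137/647.55 ≈ 69.704.

69.704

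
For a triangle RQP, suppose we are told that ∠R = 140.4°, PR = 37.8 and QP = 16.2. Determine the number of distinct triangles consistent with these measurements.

PR·sin R = 37.8·sin(140.4°) ≈ 24.09.
Since ∠R is not acute, a triangle exists only if QP > PR; here QP ≤ PR, so there is no triangle.

0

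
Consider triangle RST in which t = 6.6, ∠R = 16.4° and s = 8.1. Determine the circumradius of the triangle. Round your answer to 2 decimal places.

4.55

By the law of cosines, r² = s² + t² − 2·s·t·cos R = 6.6001, so r ≈ 2.5691.
Area = ½·s·t·sin R ≈ 7.547.
Circumradius = r/(2 sin R) ≈ 4.5496.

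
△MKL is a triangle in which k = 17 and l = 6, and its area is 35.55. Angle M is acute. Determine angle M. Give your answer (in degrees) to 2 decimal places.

44.19

From area = ½·k·l·sin M, we get sin M = 2·area/(k·l) ≈ 0.69706.
Taking the acute solution, ∠M ≈ 44.19°.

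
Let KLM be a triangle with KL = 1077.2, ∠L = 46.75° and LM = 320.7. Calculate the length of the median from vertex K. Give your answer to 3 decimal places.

m_K ≈ 974.356

By the law of cosines, MK² = KL² + LM² − 2·KL·LM·cos L = 7.898e+05, so MK ≈ 888.71.
Median from K: ½√(2·MK² + 2·KL² − LM²) ≈ 974.36.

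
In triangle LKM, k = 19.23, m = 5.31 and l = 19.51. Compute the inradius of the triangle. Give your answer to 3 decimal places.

Semiperimeter s = (19.51 + 19.23 + 5.31)/2 = 22.025.
Heron's formula: area = √(22.025·2.515·2.795·16.715) ≈ 50.871.
Inradius = area/s = 50.871/22.025 ≈ 2.3097.

2.310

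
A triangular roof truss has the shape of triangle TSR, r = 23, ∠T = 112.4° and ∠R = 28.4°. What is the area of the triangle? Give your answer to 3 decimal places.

area ≈ 324.958

The third angle is ∠S = 180° − ∠R − ∠T = 39.20°.
Law of sines: t = r·sin T/sin R ≈ 44.709.
Law of sines: s = r·sin S/sin R ≈ 30.563.
Area = ½·r·t·sin S ≈ 324.96.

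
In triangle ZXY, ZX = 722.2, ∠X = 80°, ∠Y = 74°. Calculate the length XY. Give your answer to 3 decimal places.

329.350

The third angle is ∠Z = 180° − ∠X − ∠Y = 26.00°.
Law of sines: XY = ZX·sin Z/sin Y ≈ 329.35.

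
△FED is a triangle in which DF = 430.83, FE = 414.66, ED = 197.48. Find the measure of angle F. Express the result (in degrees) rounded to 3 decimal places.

By the law of cosines, cos F = (DF² + FE² − ED²) / (2·DF·FE) ≈ 0.89158, so ∠F ≈ 26.93°.

∠F ≈ 26.927°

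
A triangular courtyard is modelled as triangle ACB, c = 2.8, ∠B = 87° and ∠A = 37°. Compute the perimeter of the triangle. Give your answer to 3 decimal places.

perimeter ≈ 8.205

The third angle is ∠C = 180° − ∠B − ∠A = 56.00°.
Law of sines: a = c·sin A/sin C ≈ 2.0326.
Law of sines: b = c·sin B/sin C ≈ 3.3728.
Semiperimeter s = (2.0326+2.8+3.3728)/2 = 4.1027.
Perimeter = 2.0326 + 2.8 + 3.3728 = 8.2054.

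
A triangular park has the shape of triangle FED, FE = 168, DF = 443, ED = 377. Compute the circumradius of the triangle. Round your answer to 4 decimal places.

R ≈ 226.2789

By the law of cosines, cos F = (DF² + FE² − ED²) / (2·DF·FE) ≈ 0.55321, so ∠F ≈ 0.985 rad.
Circumradius = ED/(2 sin F) ≈ 226.28.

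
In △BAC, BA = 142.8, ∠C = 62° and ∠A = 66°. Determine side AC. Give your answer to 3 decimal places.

127.446

The third angle is ∠B = 180° − ∠A − ∠C = 52.00°.
Law of sines: AC = BA·sin B/sin C ≈ 127.45.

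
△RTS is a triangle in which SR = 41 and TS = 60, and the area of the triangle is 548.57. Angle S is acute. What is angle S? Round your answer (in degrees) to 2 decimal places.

From area = ½·TS·SR·sin S, we get sin S = 2·area/(TS·SR) ≈ 0.44599.
Taking the acute solution, ∠S ≈ 26.49°.

26.49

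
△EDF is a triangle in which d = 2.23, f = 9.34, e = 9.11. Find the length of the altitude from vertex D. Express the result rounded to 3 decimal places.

Semiperimeter s = (9.11 + 2.23 + 9.34)/2 = 10.34.
Heron's formula: area = √(10.34·1.23·8.11·1) ≈ 10.156.
The altitude from D has length 2·area/d ≈ 9.1085.

h_D ≈ 9.109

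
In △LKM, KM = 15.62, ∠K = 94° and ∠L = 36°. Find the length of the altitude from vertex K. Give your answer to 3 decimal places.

The third angle is ∠M = 180° − ∠L − ∠K = 50.00°.
Law of sines: ML = KM·sin K/sin L ≈ 26.51.
Law of sines: LK = KM·sin M/sin L ≈ 20.357.
Area = ½·KM·ML·sin M ≈ 158.6.
The altitude from K has length 2·area/ML ≈ 11.966.

11.966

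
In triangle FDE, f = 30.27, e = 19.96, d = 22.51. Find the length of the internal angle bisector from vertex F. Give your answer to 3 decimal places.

By the law of cosines, cos F = (d² + e² − f²) / (2·d·e) ≈ -0.01243, so ∠F ≈ 90.71°.
The bisector from F has length 2·d·e·cos(∠F/2)/(d+e) ≈ 14.868.

14.868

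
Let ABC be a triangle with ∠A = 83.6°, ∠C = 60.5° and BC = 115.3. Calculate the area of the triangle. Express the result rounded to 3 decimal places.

The third angle is ∠B = 180° − ∠C − ∠A = 35.90°.
Law of sines: CA = BC·sin B/sin A ≈ 68.033.
Law of sines: AB = BC·sin C/sin A ≈ 100.98.
Area = ½·BC·CA·sin C ≈ 3413.6.

3413.610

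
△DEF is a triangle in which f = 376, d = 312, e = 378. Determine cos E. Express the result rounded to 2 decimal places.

0.41

By the law of cosines, cos E = (f² + d² − e²) / (2·f·d) ≈ 0.40847, so ∠E ≈ 65.89°.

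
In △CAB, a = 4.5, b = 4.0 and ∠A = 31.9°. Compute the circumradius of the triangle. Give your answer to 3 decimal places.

Law of sines: sin B = b·sin A/a ≈ 0.46972.
Since a ≥ b, only the acute value applies: ∠B ≈ 28.02°.
Then ∠C = 180° − ∠A − ∠B ≈ 120.08°.
Law of sines gives c = a·sin C/sin A ≈ 7.3685.
Circumradius = a/(2 sin A) ≈ 4.2578.

4.258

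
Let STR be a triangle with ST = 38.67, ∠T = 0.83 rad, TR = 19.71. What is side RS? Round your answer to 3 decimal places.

29.242

By the law of cosines, RS² = ST² + TR² − 2·ST·TR·cos T = 855.09, so RS ≈ 29.242.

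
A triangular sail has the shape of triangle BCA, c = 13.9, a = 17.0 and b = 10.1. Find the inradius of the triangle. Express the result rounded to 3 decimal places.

Semiperimeter s = (10.1 + 13.9 + 17)/2 = 20.5.
Heron's formula: area = √(20.5·10.4·6.6·3.5) ≈ 70.178.
Inradius = area/s = 70.178/20.5 ≈ 3.4233.

r ≈ 3.423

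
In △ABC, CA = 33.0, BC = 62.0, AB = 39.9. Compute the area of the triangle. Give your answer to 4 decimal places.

590.6696

Semiperimeter s = (62 + 33 + 39.9)/2 = 67.45.
Heron's formula: area = √(67.45·5.45·34.45·27.55) ≈ 590.67.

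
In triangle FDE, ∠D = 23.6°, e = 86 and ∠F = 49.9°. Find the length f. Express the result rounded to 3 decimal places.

68.609

The third angle is ∠E = 180° − ∠F − ∠D = 106.50°.
Law of sines: f = e·sin F/sin E ≈ 68.609.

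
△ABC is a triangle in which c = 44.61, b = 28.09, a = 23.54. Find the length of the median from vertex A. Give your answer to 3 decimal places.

m_A ≈ 35.370

Median from A: ½√(2·b² + 2·c² − a²) ≈ 35.37.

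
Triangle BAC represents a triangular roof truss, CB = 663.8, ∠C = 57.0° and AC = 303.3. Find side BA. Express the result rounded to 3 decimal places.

559.747

By the law of cosines, BA² = AC² + CB² − 2·AC·CB·cos C = 3.1332e+05, so BA ≈ 559.75.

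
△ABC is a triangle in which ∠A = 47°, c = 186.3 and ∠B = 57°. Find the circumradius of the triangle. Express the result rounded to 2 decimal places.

96.00

The third angle is ∠C = 180° − ∠A − ∠B = 76.00°.
Law of sines: a = c·sin A/sin C ≈ 140.42.
Law of sines: b = c·sin B/sin C ≈ 161.03.
Circumradius = c/(2 sin C) ≈ 96.002.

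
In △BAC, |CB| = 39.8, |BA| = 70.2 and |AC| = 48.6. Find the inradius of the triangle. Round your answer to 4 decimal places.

Semiperimeter s = (48.6 + 39.8 + 70.2)/2 = 79.3.
Heron's formula: area = √(79.3·30.7·39.5·9.1) ≈ 935.46.
Inradius = area/s = 935.46/79.3 ≈ 11.796.

11.7965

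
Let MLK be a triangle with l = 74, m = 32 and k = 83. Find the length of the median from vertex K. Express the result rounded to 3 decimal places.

39.086

Median from K: ½√(2·m² + 2·l² − k²) ≈ 39.086.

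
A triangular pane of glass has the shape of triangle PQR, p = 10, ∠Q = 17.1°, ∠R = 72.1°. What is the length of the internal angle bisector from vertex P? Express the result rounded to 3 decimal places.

3.155

The third angle is ∠P = 180° − ∠Q − ∠R = 90.80°.
Law of sines: q = p·sin Q/sin P ≈ 2.9407.
Law of sines: r = p·sin R/sin P ≈ 9.5169.
The bisector from P has length 2·q·r·cos(∠P/2)/(q+r) ≈ 3.1548.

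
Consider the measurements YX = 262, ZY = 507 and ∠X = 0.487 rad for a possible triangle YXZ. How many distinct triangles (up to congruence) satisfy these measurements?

YX·sin X = 262·sin(0.487 rad) ≈ 122.6.
Since ZY ≥ YX, exactly one triangle exists.

1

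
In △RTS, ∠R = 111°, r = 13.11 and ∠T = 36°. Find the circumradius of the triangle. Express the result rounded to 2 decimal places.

The third angle is ∠S = 180° − ∠R − ∠T = 33.00°.
Law of sines: t = r·sin T/sin R ≈ 8.2541.
Law of sines: s = r·sin S/sin R ≈ 7.6482.
Circumradius = r/(2 sin R) ≈ 7.0214.

7.02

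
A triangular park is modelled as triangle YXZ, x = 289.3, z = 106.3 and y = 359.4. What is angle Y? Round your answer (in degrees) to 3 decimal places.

123.754

By the law of cosines, cos Y = (x² + z² − y²) / (2·x·z) ≈ -0.55563, so ∠Y ≈ 123.75°.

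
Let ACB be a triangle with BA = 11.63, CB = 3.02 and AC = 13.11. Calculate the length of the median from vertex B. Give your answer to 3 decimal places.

m_B ≈ 5.406

Median from B: ½√(2·CB² + 2·BA² − AC²) ≈ 5.4056.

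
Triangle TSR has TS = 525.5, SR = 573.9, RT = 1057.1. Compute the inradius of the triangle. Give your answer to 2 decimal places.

73.95

Semiperimeter s = (573.9 + 1057.1 + 525.5)/2 = 1078.2.
Heron's formula: area = √(1078.2·504.35·21.15·552.75) ≈ 79734.
Inradius = area/s = 79734/1078.2 ≈ 73.948.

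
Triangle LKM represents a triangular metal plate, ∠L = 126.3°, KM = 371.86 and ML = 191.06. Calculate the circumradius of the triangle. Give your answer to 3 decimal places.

Law of sines: sin K = ML·sin L/KM ≈ 0.41408.
Since KM ≥ ML, only the acute value applies: ∠K ≈ 24.46°.
Then ∠M = 180° − ∠L − ∠K ≈ 29.24°.
Law of sines gives LK = KM·sin M/sin L ≈ 225.37.
Circumradius = KM/(2 sin L) ≈ 230.7.

230.703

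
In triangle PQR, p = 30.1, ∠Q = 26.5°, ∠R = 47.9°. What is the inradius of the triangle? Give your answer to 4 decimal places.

4.6321

The third angle is ∠P = 180° − ∠Q − ∠R = 105.60°.
Law of sines: q = p·sin Q/sin P ≈ 13.944.
Law of sines: r = p·sin R/sin P ≈ 23.188.
Area = ½·p·q·sin R ≈ 155.71.
Semiperimeter s = (30.1+13.944+23.188)/2 = 33.616.
Inradius = area/s = 155.71/33.616 ≈ 4.6321.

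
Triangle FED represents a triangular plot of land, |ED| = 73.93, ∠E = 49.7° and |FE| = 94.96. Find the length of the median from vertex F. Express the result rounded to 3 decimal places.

m_F ≈ 76.440

By the law of cosines, |DF|² = |FE|² + |ED|² − 2·|FE|·|ED|·cos E = 5401.6, so |DF| ≈ 73.496.
Median from F: ½√(2·|DF|² + 2·|FE|² − |ED|²) ≈ 76.44.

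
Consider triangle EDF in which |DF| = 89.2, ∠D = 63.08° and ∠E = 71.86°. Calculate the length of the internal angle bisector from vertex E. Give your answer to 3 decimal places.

The third angle is ∠F = 180° − ∠E − ∠D = 45.06°.
Law of sines: |FE| = |DF|·sin D/sin E ≈ 83.694.
Law of sines: |ED| = |DF|·sin F/sin E ≈ 66.442.
The bisector from E has length 2·|FE|·|ED|·cos(∠E/2)/(|FE|+|ED|) ≈ 59.983.

59.983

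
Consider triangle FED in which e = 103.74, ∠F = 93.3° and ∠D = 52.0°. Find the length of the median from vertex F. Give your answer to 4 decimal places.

The third angle is ∠E = 180° − ∠D − ∠F = 34.70°.
Law of sines: f = e·sin F/sin E ≈ 181.93.
Law of sines: d = e·sin D/sin E ≈ 143.6.
Median from F: ½√(2·e² + 2·d² − f²) ≈ 86.122.

86.1216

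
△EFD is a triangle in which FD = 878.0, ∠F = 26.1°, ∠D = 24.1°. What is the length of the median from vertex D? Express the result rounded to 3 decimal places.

676.306

The third angle is ∠E = 180° − ∠F − ∠D = 129.80°.
Law of sines: DE = FD·sin F/sin E ≈ 502.77.
Law of sines: EF = FD·sin D/sin E ≈ 466.64.
Median from D: ½√(2·FD² + 2·DE² − EF²) ≈ 676.31.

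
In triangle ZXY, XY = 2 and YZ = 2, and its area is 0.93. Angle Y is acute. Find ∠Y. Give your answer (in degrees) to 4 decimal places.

∠Y ≈ 27.7102°

From area = ½·XY·YZ·sin Y, we get sin Y = 2·area/(XY·YZ) ≈ 0.46500.
Taking the acute solution, ∠Y ≈ 27.71°.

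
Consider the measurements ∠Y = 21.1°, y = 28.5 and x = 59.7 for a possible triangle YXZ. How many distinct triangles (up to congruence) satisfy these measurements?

2

x·sin Y = 59.7·sin(21.1°) ≈ 21.49.
Since x sin Y < y < x (21.49 < 28.5 < 59.7), two triangles exist.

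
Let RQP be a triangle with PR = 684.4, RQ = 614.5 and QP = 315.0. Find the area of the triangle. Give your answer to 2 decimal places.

96760.79

Semiperimeter s = (315 + 684.4 + 614.5)/2 = 806.95.
Heron's formula: area = √(806.95·491.95·122.55·192.45) ≈ 96761.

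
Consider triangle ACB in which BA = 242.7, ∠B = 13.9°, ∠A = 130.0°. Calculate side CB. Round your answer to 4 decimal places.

315.5467

The third angle is ∠C = 180° − ∠B − ∠A = 36.10°.
Law of sines: CB = BA·sin A/sin C ≈ 315.55.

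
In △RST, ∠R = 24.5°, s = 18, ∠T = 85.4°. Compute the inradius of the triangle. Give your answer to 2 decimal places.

The third angle is ∠S = 180° − ∠T − ∠R = 70.10°.
Law of sines: r = s·sin R/sin S ≈ 7.9385.
Law of sines: t = s·sin T/sin S ≈ 19.081.
Area = ½·s·r·sin T ≈ 71.216.
Semiperimeter p = (7.9385+18+19.081)/2 = 22.51.
Inradius = area/p = 71.216/22.51 ≈ 3.1638.

3.16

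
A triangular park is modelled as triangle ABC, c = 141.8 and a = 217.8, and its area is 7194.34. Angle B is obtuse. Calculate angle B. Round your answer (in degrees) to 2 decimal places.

From area = ½·c·a·sin B, we get sin B = 2·area/(c·a) ≈ 0.46589.
Taking the obtuse solution, ∠B ≈ 152.23°.

∠B ≈ 152.23°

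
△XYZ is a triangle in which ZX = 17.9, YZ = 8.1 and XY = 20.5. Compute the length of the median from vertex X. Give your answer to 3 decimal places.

Median from X: ½√(2·ZX² + 2·XY² − YZ²) ≈ 18.813.

18.813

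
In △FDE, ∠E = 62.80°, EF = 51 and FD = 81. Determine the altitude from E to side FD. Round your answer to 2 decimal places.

Law of sines: sin D = EF·sin E/FD ≈ 0.56000.
Since FD ≥ EF, only the acute value applies: ∠D ≈ 34.06°.
Then ∠F = 180° − ∠E − ∠D ≈ 83.14°.
Law of sines gives DE = FD·sin F/sin E ≈ 90.42.
Area = ½·FD·EF·sin F ≈ 2050.7.
The altitude from E has length 2·area/FD ≈ 50.635.

50.64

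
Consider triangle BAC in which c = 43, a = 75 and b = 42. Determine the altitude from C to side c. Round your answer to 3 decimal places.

h_C ≈ 34.881

Semiperimeter s = (42 + 75 + 43)/2 = 80.
Heron's formula: area = √(80·38·5·37) ≈ 749.93.
The altitude from C has length 2·area/c ≈ 34.881.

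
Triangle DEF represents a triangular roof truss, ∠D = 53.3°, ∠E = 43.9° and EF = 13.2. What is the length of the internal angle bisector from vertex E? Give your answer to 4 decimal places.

13.5422

The third angle is ∠F = 180° − ∠D − ∠E = 82.80°.
Law of sines: FD = EF·sin E/sin D ≈ 11.416.
Law of sines: DE = EF·sin F/sin D ≈ 16.334.
The bisector from E has length 2·DE·EF·cos(∠E/2)/(DE+EF) ≈ 13.542.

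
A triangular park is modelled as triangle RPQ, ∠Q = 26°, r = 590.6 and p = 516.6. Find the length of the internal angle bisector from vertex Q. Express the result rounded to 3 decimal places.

t_Q ≈ 537.002

By the law of cosines, q² = r² + p² − 2·r·p·cos Q = 67233, so q ≈ 259.29.
The bisector from Q has length 2·r·p·cos(∠Q/2)/(r+p) ≈ 537.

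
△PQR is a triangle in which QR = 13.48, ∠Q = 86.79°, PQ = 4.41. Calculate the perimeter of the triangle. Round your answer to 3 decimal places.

31.836

By the law of cosines, RP² = PQ² + QR² − 2·PQ·QR·cos Q = 194.5, so RP ≈ 13.946.
Semiperimeter s = (13.48+13.946+4.41)/2 = 15.918.
Perimeter = 13.48 + 13.946 + 4.41 = 31.836.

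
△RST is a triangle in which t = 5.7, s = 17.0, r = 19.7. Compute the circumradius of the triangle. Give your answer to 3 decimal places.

By the law of cosines, cos R = (s² + t² − r²) / (2·s·t) ≈ -0.34365, so ∠R ≈ 110.10°.
Circumradius = r/(2 sin R) ≈ 10.489.

10.489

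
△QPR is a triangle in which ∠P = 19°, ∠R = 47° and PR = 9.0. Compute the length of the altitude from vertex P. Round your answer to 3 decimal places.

The third angle is ∠Q = 180° − ∠P − ∠R = 114.00°.
Law of sines: RQ = PR·sin P/sin Q ≈ 3.2074.
Law of sines: QP = PR·sin R/sin Q ≈ 7.2051.
Area = ½·PR·RQ·sin R ≈ 10.556.
The altitude from P has length 2·area/RQ ≈ 6.5822.

h_P ≈ 6.582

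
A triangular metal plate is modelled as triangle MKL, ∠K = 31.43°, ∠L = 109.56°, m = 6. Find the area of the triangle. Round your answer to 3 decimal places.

14.051

The third angle is ∠M = 180° − ∠K − ∠L = 39.01°.
Law of sines: k = m·sin K/sin M ≈ 4.9705.
Law of sines: l = m·sin L/sin M ≈ 8.982.
Area = ½·m·k·sin L ≈ 14.051.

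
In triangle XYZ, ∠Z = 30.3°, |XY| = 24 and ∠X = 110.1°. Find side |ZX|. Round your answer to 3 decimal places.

The third angle is ∠Y = 180° − ∠Z − ∠X = 39.60°.
Law of sines: |ZX| = |XY|·sin Y/sin Z ≈ 30.322.

30.322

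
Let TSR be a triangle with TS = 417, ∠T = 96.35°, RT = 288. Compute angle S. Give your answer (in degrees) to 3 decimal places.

32.526

By the law of cosines, SR² = RT² + TS² − 2·RT·TS·cos T = 2.834e+05, so SR ≈ 532.35.
Law of cosines again: cos S = (TS² + SR² − RT²)/(2·TS·SR) ≈ 0.84315, so ∠S ≈ 32.53°.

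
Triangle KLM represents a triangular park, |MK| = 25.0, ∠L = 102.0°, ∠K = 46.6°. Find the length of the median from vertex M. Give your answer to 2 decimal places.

m_M ≈ 20.99

The third angle is ∠M = 180° − ∠K − ∠L = 31.40°.
Law of sines: |LM| = |MK|·sin K/sin L ≈ 18.57.
Law of sines: |KL| = |MK|·sin M/sin L ≈ 13.316.
Median from M: ½√(2·|LM|² + 2·|MK|² − |KL|²) ≈ 20.99.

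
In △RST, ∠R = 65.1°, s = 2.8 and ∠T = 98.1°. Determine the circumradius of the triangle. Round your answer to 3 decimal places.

4.844

The third angle is ∠S = 180° − ∠T − ∠R = 16.80°.
Law of sines: r = s·sin R/sin S ≈ 8.787.
Law of sines: t = s·sin T/sin S ≈ 9.5909.
Circumradius = s/(2 sin S) ≈ 4.8438.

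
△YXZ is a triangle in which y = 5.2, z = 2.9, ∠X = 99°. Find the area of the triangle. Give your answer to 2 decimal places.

area ≈ 7.45

Area = ½·z·y·sin X ≈ 7.4472.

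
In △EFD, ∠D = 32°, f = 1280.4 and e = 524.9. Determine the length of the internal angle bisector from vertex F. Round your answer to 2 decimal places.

By the law of cosines, d² = e² + f² − 2·e·f·cos D = 7.7503e+05, so d ≈ 880.36.
Law of cosines again: cos F = (d² + e² − f²)/(2·d·e) ≈ -0.63717, so ∠F ≈ 129.58°.
The bisector from F has length 2·d·e·cos(∠F/2)/(d+e) ≈ 280.12.

280.12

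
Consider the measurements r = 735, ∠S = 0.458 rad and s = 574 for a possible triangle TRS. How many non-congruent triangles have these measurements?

2

r·sin S = 735·sin(0.458 rad) ≈ 325.
Since r sin S < s < r (325 < 574 < 735), two triangles exist.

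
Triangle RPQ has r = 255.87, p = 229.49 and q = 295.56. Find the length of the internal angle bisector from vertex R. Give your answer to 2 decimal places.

227.42

By the law of cosines, cos R = (p² + q² − r²) / (2·p·q) ≈ 0.54957, so ∠R ≈ 0.989 rad.
The bisector from R has length 2·p·q·cos(∠R/2)/(p+q) ≈ 227.42.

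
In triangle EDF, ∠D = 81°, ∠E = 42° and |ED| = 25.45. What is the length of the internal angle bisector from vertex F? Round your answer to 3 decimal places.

t_F ≈ 21.276

The third angle is ∠F = 180° − ∠E − ∠D = 57.00°.
Law of sines: |DF| = |ED|·sin E/sin F ≈ 20.305.
Law of sines: |FE| = |ED|·sin D/sin F ≈ 29.972.
The bisector from F has length 2·|DF|·|FE|·cos(∠F/2)/(|DF|+|FE|) ≈ 21.276.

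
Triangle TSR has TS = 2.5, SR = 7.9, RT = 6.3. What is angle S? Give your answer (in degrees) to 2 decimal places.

42.83

By the law of cosines, cos S = (TS² + SR² − RT²) / (2·TS·SR) ≈ 0.73342, so ∠S ≈ 42.83°.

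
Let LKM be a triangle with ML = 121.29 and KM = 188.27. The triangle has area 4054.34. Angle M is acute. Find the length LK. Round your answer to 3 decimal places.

From area = ½·KM·ML·sin M, we get sin M = 2·area/(KM·ML) ≈ 0.35509.
Taking the acute solution, ∠M ≈ 20.80°.
Law of cosines then gives LK ≈ 86.387.

86.387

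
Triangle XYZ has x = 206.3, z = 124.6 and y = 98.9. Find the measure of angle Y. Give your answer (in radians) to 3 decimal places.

∠Y ≈ 0.349 rad

By the law of cosines, cos Y = (z² + x² − y²) / (2·z·x) ≈ 0.93958, so ∠Y ≈ 0.349 rad.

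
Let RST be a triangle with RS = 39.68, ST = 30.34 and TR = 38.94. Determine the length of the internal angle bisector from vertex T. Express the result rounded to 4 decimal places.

By the law of cosines, cos T = (ST² + TR² − RS²) / (2·ST·TR) ≈ 0.36495, so ∠T ≈ 68.60°.
The bisector from T has length 2·ST·TR·cos(∠T/2)/(ST+TR) ≈ 28.176.

t_T ≈ 28.1759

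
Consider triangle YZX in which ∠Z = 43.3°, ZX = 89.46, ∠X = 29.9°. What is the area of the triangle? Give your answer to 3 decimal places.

1429.007

The third angle is ∠Y = 180° − ∠Z − ∠X = 106.80°.
Law of sines: XY = ZX·sin Z/sin Y ≈ 64.089.
Law of sines: YZ = ZX·sin X/sin Y ≈ 46.583.
Area = ½·ZX·XY·sin X ≈ 1429.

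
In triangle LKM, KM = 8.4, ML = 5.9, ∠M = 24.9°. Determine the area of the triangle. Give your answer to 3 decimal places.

Area = ½·KM·ML·sin M ≈ 10.433.

10.433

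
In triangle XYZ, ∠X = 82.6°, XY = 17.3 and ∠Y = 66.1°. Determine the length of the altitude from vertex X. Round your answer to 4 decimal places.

h_X ≈ 15.8166

The third angle is ∠Z = 180° − ∠X − ∠Y = 31.30°.
Law of sines: YZ = XY·sin X/sin Z ≈ 33.023.
Law of sines: ZX = XY·sin Y/sin Z ≈ 30.445.
Area = ½·XY·YZ·sin Y ≈ 261.15.
The altitude from X has length 2·area/YZ ≈ 15.817.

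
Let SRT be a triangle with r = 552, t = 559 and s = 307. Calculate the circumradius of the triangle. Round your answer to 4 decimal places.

289.0664

By the law of cosines, cos S = (r² + t² − s²) / (2·r·t) ≈ 0.84736, so ∠S ≈ 0.5598 rad.
Circumradius = s/(2 sin S) ≈ 289.07.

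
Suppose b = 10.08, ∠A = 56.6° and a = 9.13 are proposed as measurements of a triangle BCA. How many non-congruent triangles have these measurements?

b·sin A = 10.08·sin(56.6°) ≈ 8.415.
Since b sin A < a < b (8.415 < 9.13 < 10.08), two triangles exist.

2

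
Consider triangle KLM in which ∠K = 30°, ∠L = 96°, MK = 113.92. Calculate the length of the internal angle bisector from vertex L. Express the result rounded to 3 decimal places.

47.371

The third angle is ∠M = 180° − ∠K − ∠L = 54.00°.
Law of sines: LM = MK·sin K/sin L ≈ 57.274.
Law of sines: KL = MK·sin M/sin L ≈ 92.671.
The bisector from L has length 2·KL·LM·cos(∠L/2)/(KL+LM) ≈ 47.371.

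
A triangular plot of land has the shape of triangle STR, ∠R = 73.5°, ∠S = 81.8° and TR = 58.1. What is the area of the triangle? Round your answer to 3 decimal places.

The third angle is ∠T = 180° − ∠R − ∠S = 24.70°.
Law of sines: RS = TR·sin T/sin S ≈ 24.529.
Law of sines: ST = TR·sin R/sin S ≈ 56.283.
Area = ½·TR·RS·sin R ≈ 683.22.

area ≈ 683.220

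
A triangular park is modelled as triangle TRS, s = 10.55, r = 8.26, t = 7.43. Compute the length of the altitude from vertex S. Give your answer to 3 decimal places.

Semiperimeter p = (7.43 + 8.26 + 10.55)/2 = 13.12.
Heron's formula: area = √(13.12·5.69·4.86·2.57) ≈ 30.536.
The altitude from S has length 2·area/s ≈ 5.7888.

5.789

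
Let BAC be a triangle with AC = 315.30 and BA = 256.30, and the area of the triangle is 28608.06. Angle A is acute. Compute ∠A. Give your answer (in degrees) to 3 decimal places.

45.074

From area = ½·BA·AC·sin A, we get sin A = 2·area/(BA·AC) ≈ 0.70802.
Taking the acute solution, ∠A ≈ 45.07°.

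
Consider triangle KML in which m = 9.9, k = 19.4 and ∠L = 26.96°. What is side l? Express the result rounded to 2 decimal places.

By the law of cosines, l² = k² + m² − 2·k·m·cos L = 131.99, so l ≈ 11.489.

11.49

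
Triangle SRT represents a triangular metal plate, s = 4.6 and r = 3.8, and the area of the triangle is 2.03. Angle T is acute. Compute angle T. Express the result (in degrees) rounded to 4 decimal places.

13.4305

From area = ½·s·r·sin T, we get sin T = 2·area/(s·r) ≈ 0.23227.
Taking the acute solution, ∠T ≈ 13.43°.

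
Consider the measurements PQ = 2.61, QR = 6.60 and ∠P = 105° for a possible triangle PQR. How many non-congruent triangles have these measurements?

PQ·sin P = 2.61·sin(105°) ≈ 2.521.
Since ∠P is not acute, a triangle exists only if QR > PQ; here QR > PQ, so there is exactly one triangle.

1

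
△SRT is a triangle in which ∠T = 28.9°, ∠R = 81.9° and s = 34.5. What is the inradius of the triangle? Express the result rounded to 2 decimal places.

The third angle is ∠S = 180° − ∠R − ∠T = 69.20°.
Law of sines: r = s·sin R/sin S ≈ 36.537.
Law of sines: t = s·sin T/sin S ≈ 17.836.
Area = ½·s·r·sin T ≈ 304.6.
Semiperimeter p = (34.5+36.537+17.836)/2 = 44.436.
Inradius = area/p = 304.6/44.436 ≈ 6.8547.

6.85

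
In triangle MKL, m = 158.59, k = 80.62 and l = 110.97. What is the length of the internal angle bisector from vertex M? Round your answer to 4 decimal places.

By the law of cosines, cos M = (k² + l² − m²) / (2·k·l) ≈ -0.35416, so ∠M ≈ 110.74°.
The bisector from M has length 2·k·l·cos(∠M/2)/(k+l) ≈ 53.071.

t_M ≈ 53.0706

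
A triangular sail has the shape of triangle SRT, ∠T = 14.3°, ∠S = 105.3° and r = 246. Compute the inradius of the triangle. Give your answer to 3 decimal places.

28.163

The third angle is ∠R = 180° − ∠T − ∠S = 60.40°.
Law of sines: s = r·sin S/sin R ≈ 272.9.
Law of sines: t = r·sin T/sin R ≈ 69.882.
Area = ½·r·s·sin T ≈ 8290.8.
Semiperimeter p = (272.9+246+69.882)/2 = 294.39.
Inradius = area/p = 8290.8/294.39 ≈ 28.163.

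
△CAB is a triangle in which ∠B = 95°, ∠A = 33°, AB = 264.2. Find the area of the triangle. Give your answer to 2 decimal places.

area ≈ 24030.15

The third angle is ∠C = 180° − ∠A − ∠B = 52.00°.
Law of sines: BC = AB·sin A/sin C ≈ 182.6.
Law of sines: CA = AB·sin B/sin C ≈ 334.
Area = ½·AB·BC·sin B ≈ 24030.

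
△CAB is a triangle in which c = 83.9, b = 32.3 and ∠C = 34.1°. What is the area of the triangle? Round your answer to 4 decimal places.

area ≈ 983.9220

Law of sines: sin B = b·sin C/c ≈ 0.21584.
Since c ≥ b, only the acute value applies: ∠B ≈ 12.46°.
Then ∠A = 180° − ∠C − ∠B ≈ 133.44°.
Law of sines gives a = c·sin A/sin C ≈ 108.67.
Area = ½·c·b·sin A ≈ 983.92.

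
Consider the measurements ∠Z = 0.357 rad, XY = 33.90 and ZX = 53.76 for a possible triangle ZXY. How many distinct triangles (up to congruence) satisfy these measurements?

2

ZX·sin Z = 53.76·sin(0.357 rad) ≈ 18.79.
Since ZX sin Z < XY < ZX (18.79 < 33.90 < 53.76), two triangles exist.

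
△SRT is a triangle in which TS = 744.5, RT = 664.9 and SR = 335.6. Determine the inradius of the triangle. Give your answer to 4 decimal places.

Semiperimeter s = (664.9 + 744.5 + 335.6)/2 = 872.5.
Heron's formula: area = √(872.5·207.6·128·536.9) ≈ 1.1157e+05.
Inradius = area/s = 1.1157e+05/872.5 ≈ 127.87.

r ≈ 127.8741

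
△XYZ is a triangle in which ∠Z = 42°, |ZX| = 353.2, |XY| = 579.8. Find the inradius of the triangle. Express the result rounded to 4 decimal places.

Law of sines: sin Y = |ZX|·sin Z/|XY| ≈ 0.40762.
Since |XY| ≥ |ZX|, only the acute value applies: ∠Y ≈ 24.06°.
Then ∠X = 180° − ∠Z − ∠Y ≈ 113.94°.
Law of sines gives |YZ| = |XY|·sin X/sin Z ≈ 791.92.
Area = ½·|XY|·|ZX|·sin X ≈ 93581.
Semiperimeter s = (791.92+353.2+579.8)/2 = 862.46.
Inradius = area/s = 93581/862.46 ≈ 108.5.

r ≈ 108.5039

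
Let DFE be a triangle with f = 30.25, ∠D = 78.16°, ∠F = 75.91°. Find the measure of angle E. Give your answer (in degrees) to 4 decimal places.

The third angle is ∠E = 180° − ∠D − ∠F = 25.93°.

∠E ≈ 25.9300°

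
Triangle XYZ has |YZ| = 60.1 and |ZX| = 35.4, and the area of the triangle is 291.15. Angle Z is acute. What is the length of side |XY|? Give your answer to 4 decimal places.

From area = ½·|YZ|·|ZX|·sin Z, we get sin Z = 2·area/(|YZ|·|ZX|) ≈ 0.27370.
Taking the acute solution, ∠Z ≈ 0.277 rad.
Law of cosines then gives |XY| ≈ 27.795.

27.7951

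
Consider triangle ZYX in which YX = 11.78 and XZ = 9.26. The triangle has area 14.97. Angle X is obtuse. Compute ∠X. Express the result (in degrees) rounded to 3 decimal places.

164.070

From area = ½·YX·XZ·sin X, we get sin X = 2·area/(YX·XZ) ≈ 0.27447.
Taking the obtuse solution, ∠X ≈ 164.07°.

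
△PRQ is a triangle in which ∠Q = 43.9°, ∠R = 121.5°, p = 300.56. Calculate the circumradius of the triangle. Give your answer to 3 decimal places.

596.185

The third angle is ∠P = 180° − ∠R − ∠Q = 14.60°.
Law of sines: r = p·sin R/sin P ≈ 1016.7.
Law of sines: q = p·sin Q/sin P ≈ 826.79.
Circumradius = p/(2 sin P) ≈ 596.19.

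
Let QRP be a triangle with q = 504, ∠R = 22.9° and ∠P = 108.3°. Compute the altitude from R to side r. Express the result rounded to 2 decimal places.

h_R ≈ 478.51

The third angle is ∠Q = 180° − ∠R − ∠P = 48.80°.
Law of sines: r = q·sin R/sin Q ≈ 260.65.
Law of sines: p = q·sin P/sin Q ≈ 635.97.
Area = ½·q·r·sin P ≈ 62362.
The altitude from R has length 2·area/r ≈ 478.51.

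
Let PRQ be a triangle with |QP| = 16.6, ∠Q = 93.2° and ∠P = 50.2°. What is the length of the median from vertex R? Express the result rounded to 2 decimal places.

The third angle is ∠R = 180° − ∠Q − ∠P = 36.60°.
Law of sines: |RQ| = |QP|·sin P/sin R ≈ 21.39.
Law of sines: |PR| = |QP|·sin Q/sin R ≈ 27.798.
Median from R: ½√(2·|PR|² + 2·|RQ|² − |QP|²) ≈ 23.372.

m_R ≈ 23.37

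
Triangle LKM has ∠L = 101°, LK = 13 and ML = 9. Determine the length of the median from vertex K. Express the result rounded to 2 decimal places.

By the law of cosines, KM² = ML² + LK² − 2·ML·LK·cos L = 294.65, so KM ≈ 17.165.
Median from K: ½√(2·LK² + 2·KM² − ML²) ≈ 14.546.

14.55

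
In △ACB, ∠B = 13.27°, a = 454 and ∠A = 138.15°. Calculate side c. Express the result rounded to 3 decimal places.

325.528

The third angle is ∠C = 180° − ∠B − ∠A = 28.58°.
Law of sines: c = a·sin C/sin A ≈ 325.53.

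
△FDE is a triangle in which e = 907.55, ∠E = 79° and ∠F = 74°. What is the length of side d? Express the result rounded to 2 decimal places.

The third angle is ∠D = 180° − ∠E − ∠F = 27.00°.
Law of sines: d = e·sin D/sin E ≈ 419.73.

419.73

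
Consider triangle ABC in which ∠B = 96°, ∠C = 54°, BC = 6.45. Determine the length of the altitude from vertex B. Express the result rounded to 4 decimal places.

h_B ≈ 5.2182

The third angle is ∠A = 180° − ∠B − ∠C = 30.00°.
Law of sines: CA = BC·sin B/sin A ≈ 12.829.
Law of sines: AB = BC·sin C/sin A ≈ 10.436.
Area = ½·BC·CA·sin C ≈ 33.473.
The altitude from B has length 2·area/CA ≈ 5.2182.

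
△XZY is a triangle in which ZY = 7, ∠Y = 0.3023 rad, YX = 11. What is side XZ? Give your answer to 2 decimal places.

By the law of cosines, XZ² = ZY² + YX² − 2·ZY·YX·cos Y = 22.983, so XZ ≈ 4.7941.

4.79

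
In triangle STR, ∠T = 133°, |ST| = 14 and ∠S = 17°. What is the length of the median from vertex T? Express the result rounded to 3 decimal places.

m_T ≈ 5.165

The third angle is ∠R = 180° − ∠S − ∠T = 30.00°.
Law of sines: |TR| = |ST|·sin S/sin R ≈ 8.1864.
Law of sines: |RS| = |ST|·sin T/sin R ≈ 20.478.
Median from T: ½√(2·|ST|² + 2·|TR|² − |RS|²) ≈ 5.1645.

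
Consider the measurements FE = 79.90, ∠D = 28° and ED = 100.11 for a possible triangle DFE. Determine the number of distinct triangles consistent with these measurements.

2

ED·sin D = 100.11·sin(28°) ≈ 47.
Since ED sin D < FE < ED (47 < 79.90 < 100.11), two triangles exist.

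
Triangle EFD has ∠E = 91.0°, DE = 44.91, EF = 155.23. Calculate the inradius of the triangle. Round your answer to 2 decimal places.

r ≈ 19.23

By the law of cosines, FD² = DE² + EF² − 2·DE·EF·cos E = 26357, so FD ≈ 162.35.
Area = ½·DE·EF·sin E ≈ 3485.2.
Semiperimeter s = (162.35+44.91+155.23)/2 = 181.24.
Inradius = area/s = 3485.2/181.24 ≈ 19.229.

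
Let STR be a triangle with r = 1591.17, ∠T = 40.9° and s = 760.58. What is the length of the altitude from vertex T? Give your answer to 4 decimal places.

By the law of cosines, t² = r² + s² − 2·r·s·cos T = 1.2808e+06, so t ≈ 1131.7.
Area = ½·r·s·sin T ≈ 3.9619e+05.
The altitude from T has length 2·area/t ≈ 700.14.

700.1437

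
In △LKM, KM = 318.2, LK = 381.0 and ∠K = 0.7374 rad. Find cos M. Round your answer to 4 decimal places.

0.1398

By the law of cosines, ML² = LK² + KM² − 2·LK·KM·cos K = 66932, so ML ≈ 258.71.
Law of cosines again: cos M = (KM² + ML² − LK²)/(2·KM·ML) ≈ 0.13983, so ∠M ≈ 1.4305 rad.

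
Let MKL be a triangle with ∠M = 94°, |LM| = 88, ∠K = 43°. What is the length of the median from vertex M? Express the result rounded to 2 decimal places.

m_M ≈ 60.02

The third angle is ∠L = 180° − ∠M − ∠K = 43.00°.
Law of sines: |KL| = |LM|·sin M/sin K ≈ 128.72.
Law of sines: |MK| = |LM|·sin L/sin K ≈ 88.
Median from M: ½√(2·|LM|² + 2·|MK|² − |KL|²) ≈ 60.016.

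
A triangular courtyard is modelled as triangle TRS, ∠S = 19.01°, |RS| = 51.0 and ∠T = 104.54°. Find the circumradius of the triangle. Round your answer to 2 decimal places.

26.34

The third angle is ∠R = 180° − ∠S − ∠T = 56.45°.
Law of sines: |ST| = |RS|·sin R/sin T ≈ 43.91.
Law of sines: |TR| = |RS|·sin S/sin T ≈ 17.162.
Circumradius = |RS|/(2 sin T) ≈ 26.344.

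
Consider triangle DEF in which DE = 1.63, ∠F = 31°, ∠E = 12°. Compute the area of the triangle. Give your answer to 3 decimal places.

The third angle is ∠D = 180° − ∠E − ∠F = 137.00°.
Law of sines: EF = DE·sin D/sin F ≈ 2.1584.
Law of sines: FD = DE·sin E/sin F ≈ 0.658.
Area = ½·DE·EF·sin E ≈ 0.36574.

0.366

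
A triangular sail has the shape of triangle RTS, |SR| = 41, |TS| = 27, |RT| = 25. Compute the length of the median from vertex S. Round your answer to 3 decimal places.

m_S ≈ 32.384

Median from S: ½√(2·|TS|² + 2·|SR|² − |RT|²) ≈ 32.384.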